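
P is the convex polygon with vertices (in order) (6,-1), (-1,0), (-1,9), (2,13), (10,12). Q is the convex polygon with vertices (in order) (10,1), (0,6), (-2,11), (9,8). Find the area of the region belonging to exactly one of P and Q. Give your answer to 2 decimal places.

|P| = 114.5, |Q| = 57, |P∩Q| = 44.7791.
|P △ Q| = |P| + |Q| − 2·|P∩Q| = 114.5 + 57 − 89.5581 = 81.94.

81.94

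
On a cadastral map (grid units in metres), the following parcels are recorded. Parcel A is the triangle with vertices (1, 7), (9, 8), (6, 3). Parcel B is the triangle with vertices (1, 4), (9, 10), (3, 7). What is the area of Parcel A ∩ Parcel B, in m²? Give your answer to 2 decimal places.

2.92

The intersection is the polygon with vertices (5.8,7.6), (2.936,5.452), (2.304,5.957), (3,7), (3.667,7.333).
By the shoelace formula its area is 2.92.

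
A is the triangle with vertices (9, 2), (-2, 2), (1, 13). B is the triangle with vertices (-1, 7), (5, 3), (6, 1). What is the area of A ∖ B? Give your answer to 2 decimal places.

56.84

|A| = 60.5, |A∩B| = 3.658.
|A ∖ B| = |A| − |A∩B| = 60.5 − 3.658 = 56.84.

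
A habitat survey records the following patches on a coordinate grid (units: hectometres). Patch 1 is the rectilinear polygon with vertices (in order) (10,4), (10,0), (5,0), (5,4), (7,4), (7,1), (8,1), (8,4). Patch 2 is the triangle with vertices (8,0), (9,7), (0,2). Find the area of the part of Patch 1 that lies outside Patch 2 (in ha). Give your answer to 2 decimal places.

|Patch 1| = 17, |Patch 1∩Patch 2| = 9.0179.
|Patch 1 ∖ Patch 2| = |Patch 1| − |Patch 1∩Patch 2| = 17 − 9.0179 = 7.98.

7.98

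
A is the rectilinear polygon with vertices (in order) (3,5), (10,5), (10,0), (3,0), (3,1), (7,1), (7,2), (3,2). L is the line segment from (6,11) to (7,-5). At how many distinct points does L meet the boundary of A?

The segment meets the boundary at (6.688,0), (6.562,2), (6.625,1), (6.375,5).

4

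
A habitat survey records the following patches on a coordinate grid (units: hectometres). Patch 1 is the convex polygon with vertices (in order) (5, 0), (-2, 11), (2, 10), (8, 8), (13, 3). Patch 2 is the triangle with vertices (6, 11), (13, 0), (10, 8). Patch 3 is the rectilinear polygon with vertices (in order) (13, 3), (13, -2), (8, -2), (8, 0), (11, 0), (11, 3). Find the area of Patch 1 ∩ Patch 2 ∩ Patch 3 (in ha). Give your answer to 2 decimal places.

0.34

The intersection is the polygon with vertices (12.014,2.63), (11.459,2.422), (11.091,3), (11.875,3).
By the shoelace formula its area is 0.34.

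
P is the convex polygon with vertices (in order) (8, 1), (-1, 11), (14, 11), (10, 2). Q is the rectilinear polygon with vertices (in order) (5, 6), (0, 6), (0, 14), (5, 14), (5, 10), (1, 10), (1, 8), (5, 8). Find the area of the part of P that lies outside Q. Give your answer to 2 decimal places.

|P| = 82, |P∩Q| = 10.4667.
|P ∖ Q| = |P| − |P∩Q| = 82 − 10.4667 = 71.53.

71.53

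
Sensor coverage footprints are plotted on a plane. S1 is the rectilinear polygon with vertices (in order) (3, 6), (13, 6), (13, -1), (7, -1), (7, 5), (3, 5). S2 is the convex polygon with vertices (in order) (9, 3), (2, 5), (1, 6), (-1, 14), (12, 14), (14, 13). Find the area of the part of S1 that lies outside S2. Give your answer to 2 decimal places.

34.32

|S1| = 46, |S1∩S2| = 11.6786.
|S1 ∖ S2| = |S1| − |S1∩S2| = 46 − 11.6786 = 34.32.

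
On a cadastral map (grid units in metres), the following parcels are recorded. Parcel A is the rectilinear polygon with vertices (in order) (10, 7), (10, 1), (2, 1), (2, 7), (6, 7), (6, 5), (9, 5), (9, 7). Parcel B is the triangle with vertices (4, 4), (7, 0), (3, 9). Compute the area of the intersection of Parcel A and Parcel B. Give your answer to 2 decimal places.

The intersection is the polygon with vertices (6.25,1), (4,4), (3.4,7), (3.889,7), (6.556,1).
By the shoelace formula its area is 4.86.

4.86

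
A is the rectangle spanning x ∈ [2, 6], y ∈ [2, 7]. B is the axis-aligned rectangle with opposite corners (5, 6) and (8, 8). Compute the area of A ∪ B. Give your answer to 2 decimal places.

By inclusion–exclusion:
Individual areas: |A| = 20, |B| = 6.
|A∩B|: x∈[5,6], y∈[6,7] → 1·1 = 1.
|A ∪ B| = 26 − 1 = 25.00.

25.00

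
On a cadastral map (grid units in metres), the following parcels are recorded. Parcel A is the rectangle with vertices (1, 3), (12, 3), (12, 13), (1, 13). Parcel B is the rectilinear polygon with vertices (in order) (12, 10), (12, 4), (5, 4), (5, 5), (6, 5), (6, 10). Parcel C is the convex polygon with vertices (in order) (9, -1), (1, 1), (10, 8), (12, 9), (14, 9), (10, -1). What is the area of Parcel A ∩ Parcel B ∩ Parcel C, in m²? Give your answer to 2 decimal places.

The intersection is the polygon with vertices (5,4), (5,4.111), (10,8), (12,9), (12,4).
By the shoelace formula its area is 19.28.

19.28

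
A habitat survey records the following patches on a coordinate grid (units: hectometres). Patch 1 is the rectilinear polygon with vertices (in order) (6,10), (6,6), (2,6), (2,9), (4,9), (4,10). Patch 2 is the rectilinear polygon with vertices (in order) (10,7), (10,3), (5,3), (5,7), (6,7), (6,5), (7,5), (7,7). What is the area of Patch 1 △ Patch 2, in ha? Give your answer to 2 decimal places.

|Patch 1| = 14, |Patch 2| = 18, |Patch 1∩Patch 2| = 1.
|Patch 1 △ Patch 2| = |Patch 1| + |Patch 2| − 2·|Patch 1∩Patch 2| = 14 + 18 − 2 = 30.00.

30.00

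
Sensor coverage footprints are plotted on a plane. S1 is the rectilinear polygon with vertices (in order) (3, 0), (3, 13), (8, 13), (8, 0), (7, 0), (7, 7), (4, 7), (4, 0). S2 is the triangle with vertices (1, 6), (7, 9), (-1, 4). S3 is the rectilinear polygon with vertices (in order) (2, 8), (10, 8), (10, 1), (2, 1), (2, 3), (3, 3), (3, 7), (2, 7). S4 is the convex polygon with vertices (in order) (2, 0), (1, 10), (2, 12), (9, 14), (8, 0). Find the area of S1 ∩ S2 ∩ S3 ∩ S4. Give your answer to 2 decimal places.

0.80

The intersection is the polygon with vertices (5.4,8), (3,6.5), (3,7), (5,8).
By the shoelace formula its area is 0.80.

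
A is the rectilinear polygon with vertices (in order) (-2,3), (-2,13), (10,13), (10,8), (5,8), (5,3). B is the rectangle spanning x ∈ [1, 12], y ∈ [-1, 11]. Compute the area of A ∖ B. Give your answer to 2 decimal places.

|A| = 95, |A∩B| = 47.
|A ∖ B| = |A| − |A∩B| = 95 − 47 = 48.00.

48.00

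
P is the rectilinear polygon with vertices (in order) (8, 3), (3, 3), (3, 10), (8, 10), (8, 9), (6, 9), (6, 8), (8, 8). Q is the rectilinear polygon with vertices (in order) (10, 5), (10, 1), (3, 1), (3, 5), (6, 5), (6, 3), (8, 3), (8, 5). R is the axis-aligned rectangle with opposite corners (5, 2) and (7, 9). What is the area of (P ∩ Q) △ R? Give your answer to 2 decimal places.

16.00

|P ∩ Q| = 6.
|(P ∩ Q) ∩ R| = 2.
|(P ∩ Q) △ R| = 6 + 14 − 4 = 16.00.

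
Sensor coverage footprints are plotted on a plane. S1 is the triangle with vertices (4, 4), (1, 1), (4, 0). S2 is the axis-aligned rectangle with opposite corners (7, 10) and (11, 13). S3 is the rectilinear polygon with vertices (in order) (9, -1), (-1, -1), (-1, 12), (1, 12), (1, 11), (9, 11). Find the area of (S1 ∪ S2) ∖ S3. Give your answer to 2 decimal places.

10.00

|S1 ∪ S2| = 18.
|(S1 ∪ S2) ∩ S3| = 8.
|(S1 ∪ S2) ∖ S3| = 18 − 8 = 10.00.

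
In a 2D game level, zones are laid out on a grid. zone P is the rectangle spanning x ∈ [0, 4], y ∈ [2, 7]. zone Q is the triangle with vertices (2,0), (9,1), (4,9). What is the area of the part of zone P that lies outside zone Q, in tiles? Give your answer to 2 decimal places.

15.00

|zone P| = 20, |zone P∩zone Q| = 5.
|zone P ∖ zone Q| = |zone P| − |zone P∩zone Q| = 20 − 5 = 15.00.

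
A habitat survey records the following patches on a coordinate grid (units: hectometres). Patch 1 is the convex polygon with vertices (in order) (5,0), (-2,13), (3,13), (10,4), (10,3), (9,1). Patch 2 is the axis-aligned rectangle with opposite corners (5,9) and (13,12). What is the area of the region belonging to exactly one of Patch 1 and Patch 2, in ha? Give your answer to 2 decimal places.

97.41

|Patch 1| = 75, |Patch 2| = 24, |Patch 1∩Patch 2| = 0.7937.
|Patch 1 △ Patch 2| = |Patch 1| + |Patch 2| − 2·|Patch 1∩Patch 2| = 75 + 24 − 1.5873 = 97.41.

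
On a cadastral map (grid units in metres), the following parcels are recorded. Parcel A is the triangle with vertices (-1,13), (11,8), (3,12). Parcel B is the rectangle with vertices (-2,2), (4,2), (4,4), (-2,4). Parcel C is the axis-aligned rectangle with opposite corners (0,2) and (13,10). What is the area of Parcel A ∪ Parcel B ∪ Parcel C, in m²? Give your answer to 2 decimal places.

By inclusion–exclusion:
Individual areas: |Parcel A| = 4, |Parcel B| = 12, |Parcel C| = 104.
|Parcel A∩Parcel B| = 0.
|Parcel A∩Parcel C| = 0.8.
|Parcel B∩Parcel C|: x∈[0,4], y∈[2,4] → 4·2 = 8.
|Parcel A∩Parcel B∩Parcel C| = 0.
|Parcel A ∪ Parcel B ∪ Parcel C| = 120 − 8.8 + 0 = 111.20.

111.20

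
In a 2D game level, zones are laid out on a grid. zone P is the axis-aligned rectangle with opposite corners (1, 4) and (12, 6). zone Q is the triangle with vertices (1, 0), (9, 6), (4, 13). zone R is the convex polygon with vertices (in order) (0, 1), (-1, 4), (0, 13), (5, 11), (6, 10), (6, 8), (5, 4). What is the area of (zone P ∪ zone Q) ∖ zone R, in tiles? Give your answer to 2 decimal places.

27.59

|zone P ∪ zone Q| = 53.9744.
|(zone P ∪ zone Q) ∩ zone R| = 26.3801.
|(zone P ∪ zone Q) ∖ zone R| = 53.9744 − 26.3801 = 27.59.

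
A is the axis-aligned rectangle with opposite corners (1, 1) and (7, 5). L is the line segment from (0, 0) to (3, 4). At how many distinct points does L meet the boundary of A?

1

The segment meets the boundary at (1,1.333).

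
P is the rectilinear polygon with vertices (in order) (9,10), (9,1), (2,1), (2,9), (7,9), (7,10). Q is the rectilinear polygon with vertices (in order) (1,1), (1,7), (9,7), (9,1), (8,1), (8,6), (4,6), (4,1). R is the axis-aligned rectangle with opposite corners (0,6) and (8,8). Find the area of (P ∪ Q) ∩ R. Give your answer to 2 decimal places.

The region (P ∪ Q) ∩ R is the polygon with vertices (1,7), (2,7), (2,8), (8,8), (8,6), (1,6).
By the shoelace formula its area is 13.00.

13.00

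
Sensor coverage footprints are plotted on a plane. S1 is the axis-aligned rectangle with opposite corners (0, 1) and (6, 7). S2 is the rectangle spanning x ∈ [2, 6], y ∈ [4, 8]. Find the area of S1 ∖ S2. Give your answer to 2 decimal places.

24.00

|S1∩S2|: x∈[2,6], y∈[4,7] → 4·3 = 12.
|S1| = 36.
|S1 ∖ S2| = |S1| − |S1∩S2| = 36 − 12 = 24.00.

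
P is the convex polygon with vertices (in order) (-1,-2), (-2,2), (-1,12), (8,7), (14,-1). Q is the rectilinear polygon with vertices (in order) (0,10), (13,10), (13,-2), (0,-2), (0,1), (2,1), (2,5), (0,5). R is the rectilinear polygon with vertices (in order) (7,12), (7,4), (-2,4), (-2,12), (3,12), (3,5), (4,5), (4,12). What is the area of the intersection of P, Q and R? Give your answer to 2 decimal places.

30.12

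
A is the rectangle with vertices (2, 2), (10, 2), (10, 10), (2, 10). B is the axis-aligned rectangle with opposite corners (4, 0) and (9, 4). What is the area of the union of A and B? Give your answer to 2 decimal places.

74.00

By inclusion–exclusion:
Individual areas: |A| = 64, |B| = 20.
|A∩B|: x∈[4,9], y∈[2,4] → 5·2 = 10.
|A ∪ B| = 84 − 10 = 74.00.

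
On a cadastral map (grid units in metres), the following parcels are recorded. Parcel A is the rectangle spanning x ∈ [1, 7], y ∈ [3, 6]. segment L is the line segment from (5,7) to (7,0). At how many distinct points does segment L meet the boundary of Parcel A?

2

The segment meets the boundary at (6.143,3), (5.286,6).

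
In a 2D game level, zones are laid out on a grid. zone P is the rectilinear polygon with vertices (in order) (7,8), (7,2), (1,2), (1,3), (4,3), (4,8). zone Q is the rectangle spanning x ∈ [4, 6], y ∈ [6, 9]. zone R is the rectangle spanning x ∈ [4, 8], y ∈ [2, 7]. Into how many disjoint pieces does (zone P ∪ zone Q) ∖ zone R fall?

(zone P ∪ zone Q) ∖ zone R splits into 2 disjoint pieces (area 3, area 5).

2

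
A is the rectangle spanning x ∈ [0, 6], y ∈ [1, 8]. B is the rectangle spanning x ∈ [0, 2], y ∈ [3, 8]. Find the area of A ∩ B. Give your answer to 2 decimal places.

10.00

|A∩B|: x∈[0,2], y∈[3,8] → 2·5 = 10.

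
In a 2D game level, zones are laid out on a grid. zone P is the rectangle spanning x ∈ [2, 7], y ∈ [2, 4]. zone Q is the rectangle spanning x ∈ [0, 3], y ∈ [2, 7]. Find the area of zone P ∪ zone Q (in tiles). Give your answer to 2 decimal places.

23.00

By inclusion–exclusion:
Individual areas: |zone P| = 10, |zone Q| = 15.
|zone P∩zone Q|: x∈[2,3], y∈[2,4] → 1·2 = 2.
|zone P ∪ zone Q| = 25 − 2 = 23.00.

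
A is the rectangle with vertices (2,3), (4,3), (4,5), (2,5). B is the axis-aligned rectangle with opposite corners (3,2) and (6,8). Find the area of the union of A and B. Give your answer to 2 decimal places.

By inclusion–exclusion:
Individual areas: |A| = 4, |B| = 18.
|A∩B|: x∈[3,4], y∈[3,5] → 1·2 = 2.
|A ∪ B| = 22 − 2 = 20.00.

20.00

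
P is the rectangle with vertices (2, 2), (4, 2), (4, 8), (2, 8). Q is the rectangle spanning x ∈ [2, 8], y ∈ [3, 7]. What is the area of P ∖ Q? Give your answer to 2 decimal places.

|P∩Q|: x∈[2,4], y∈[3,7] → 2·4 = 8.
|P| = 12.
|P ∖ Q| = |P| − |P∩Q| = 12 − 8 = 4.00.

4.00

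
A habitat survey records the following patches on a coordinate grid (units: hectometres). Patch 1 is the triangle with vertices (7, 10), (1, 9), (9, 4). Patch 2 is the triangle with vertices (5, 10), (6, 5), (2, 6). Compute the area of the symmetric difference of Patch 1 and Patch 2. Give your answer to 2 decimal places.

|Patch 1| = 19, |Patch 2| = 9.5, |Patch 1∩Patch 2| = 4.4693.
|Patch 1 △ Patch 2| = |Patch 1| + |Patch 2| − 2·|Patch 1∩Patch 2| = 19 + 9.5 − 8.9386 = 19.56.

19.56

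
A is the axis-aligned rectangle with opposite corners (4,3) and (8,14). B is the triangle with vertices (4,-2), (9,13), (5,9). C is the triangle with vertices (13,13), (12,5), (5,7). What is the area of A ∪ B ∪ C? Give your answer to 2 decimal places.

72.37

By inclusion–exclusion:
Individual areas: |A| = 44, |B| = 20, |C| = 29.
|A∩B| = 15.9697.
|A∩C| = 4.6607.
|B∩C| = 2.5217.
|A∩B∩C| = 2.5217.
|A ∪ B ∪ C| = 93 − 23.1522 + 2.5217 = 72.37.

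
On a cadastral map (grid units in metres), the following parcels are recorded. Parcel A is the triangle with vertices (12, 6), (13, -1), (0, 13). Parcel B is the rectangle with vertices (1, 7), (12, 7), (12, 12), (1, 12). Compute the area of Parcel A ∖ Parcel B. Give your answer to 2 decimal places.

|Parcel A| = 38.5, |Parcel A∩Parcel B| = 13.7473.
|Parcel A ∖ Parcel B| = |Parcel A| − |Parcel A∩Parcel B| = 38.5 − 13.7473 = 24.75.

24.75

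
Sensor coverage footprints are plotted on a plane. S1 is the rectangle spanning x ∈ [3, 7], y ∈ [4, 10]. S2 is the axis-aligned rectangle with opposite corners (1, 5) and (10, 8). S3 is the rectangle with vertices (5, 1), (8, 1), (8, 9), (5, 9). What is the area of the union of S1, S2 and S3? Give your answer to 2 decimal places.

50.00

By inclusion–exclusion:
Individual areas: |S1| = 24, |S2| = 27, |S3| = 24.
|S1∩S2|: x∈[3,7], y∈[5,8] → 4·3 = 12.
|S1∩S3|: x∈[5,7], y∈[4,9] → 2·5 = 10.
|S2∩S3|: x∈[5,8], y∈[5,8] → 3·3 = 9.
|S1∩S2∩S3| = 6.
|S1 ∪ S2 ∪ S3| = 75 − 31 + 6 = 50.00.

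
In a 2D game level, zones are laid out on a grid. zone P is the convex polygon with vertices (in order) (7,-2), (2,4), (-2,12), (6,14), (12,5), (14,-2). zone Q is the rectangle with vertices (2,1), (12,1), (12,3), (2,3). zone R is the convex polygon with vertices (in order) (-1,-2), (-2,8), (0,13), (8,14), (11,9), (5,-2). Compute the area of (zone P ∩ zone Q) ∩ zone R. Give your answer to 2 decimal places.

The region (zone P ∩ zone Q) ∩ zone R is the polygon with vertices (7.727,3), (6.636,1), (4.5,1), (2.833,3).
By the shoelace formula its area is 7.03.

7.03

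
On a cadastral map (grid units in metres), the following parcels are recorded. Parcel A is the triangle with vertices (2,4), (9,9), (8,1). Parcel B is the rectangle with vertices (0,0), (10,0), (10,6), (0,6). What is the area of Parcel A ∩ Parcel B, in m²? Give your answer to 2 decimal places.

The intersection is the polygon with vertices (4.8,6), (8.625,6), (8,1), (2,4).
By the shoelace formula its area is 19.76.

19.76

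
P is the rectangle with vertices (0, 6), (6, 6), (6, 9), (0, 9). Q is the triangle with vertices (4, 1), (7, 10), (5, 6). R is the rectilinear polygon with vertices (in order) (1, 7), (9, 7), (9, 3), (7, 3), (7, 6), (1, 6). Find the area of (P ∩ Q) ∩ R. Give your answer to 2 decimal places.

The region (P ∩ Q) ∩ R is the polygon with vertices (5.667,6), (5,6), (5.5,7), (6,7).
By the shoelace formula its area is 0.58.

0.58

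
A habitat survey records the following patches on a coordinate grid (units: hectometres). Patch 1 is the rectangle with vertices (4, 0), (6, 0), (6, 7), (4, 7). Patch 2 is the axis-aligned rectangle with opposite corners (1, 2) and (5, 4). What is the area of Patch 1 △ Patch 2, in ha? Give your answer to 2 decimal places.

|Patch 1∩Patch 2|: x∈[4,5], y∈[2,4] → 1·2 = 2.
|Patch 1 △ Patch 2| = |Patch 1| + |Patch 2| − 2·|Patch 1∩Patch 2| = 14 + 8 − 4 = 18.00.

18.00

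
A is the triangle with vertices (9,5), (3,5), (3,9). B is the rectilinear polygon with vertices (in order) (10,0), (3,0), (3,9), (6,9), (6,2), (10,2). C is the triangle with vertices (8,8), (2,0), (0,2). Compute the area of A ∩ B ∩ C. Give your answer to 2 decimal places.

The intersection is the polygon with vertices (6,5.333), (5.75,5), (4,5), (6,6.5).
By the shoelace formula its area is 1.46.

1.46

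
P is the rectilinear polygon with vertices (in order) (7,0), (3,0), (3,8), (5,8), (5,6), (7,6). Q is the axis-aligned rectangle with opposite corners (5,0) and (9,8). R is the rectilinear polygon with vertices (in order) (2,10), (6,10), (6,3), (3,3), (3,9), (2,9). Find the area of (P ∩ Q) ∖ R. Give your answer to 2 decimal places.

9.00

|P ∩ Q| = 12.
|(P ∩ Q) ∩ R| = 3.
|(P ∩ Q) ∖ R| = 12 − 3 = 9.00.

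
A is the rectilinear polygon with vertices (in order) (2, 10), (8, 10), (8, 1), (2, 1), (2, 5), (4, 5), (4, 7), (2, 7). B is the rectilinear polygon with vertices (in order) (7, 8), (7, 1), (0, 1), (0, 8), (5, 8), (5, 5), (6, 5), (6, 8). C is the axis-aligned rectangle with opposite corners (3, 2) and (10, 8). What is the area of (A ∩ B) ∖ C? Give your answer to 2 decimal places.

|A ∩ B| = 28.
|(A ∩ B) ∩ C| = 19.
|(A ∩ B) ∖ C| = 28 − 19 = 9.00.

9.00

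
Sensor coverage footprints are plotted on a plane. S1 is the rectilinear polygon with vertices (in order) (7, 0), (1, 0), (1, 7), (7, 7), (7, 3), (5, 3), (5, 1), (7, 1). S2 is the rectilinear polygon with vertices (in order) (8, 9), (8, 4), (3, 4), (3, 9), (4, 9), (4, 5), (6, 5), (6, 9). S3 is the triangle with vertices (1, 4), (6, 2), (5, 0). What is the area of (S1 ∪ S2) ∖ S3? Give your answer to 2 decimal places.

|S1 ∪ S2| = 47.
|(S1 ∪ S2) ∩ S3| = 5.05.
|(S1 ∪ S2) ∖ S3| = 47 − 5.05 = 41.95.

41.95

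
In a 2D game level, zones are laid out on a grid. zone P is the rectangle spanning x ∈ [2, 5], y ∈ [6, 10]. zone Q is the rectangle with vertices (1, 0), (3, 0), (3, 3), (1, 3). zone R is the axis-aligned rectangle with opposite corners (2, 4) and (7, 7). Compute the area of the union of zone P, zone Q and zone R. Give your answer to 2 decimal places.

30.00

By inclusion–exclusion:
Individual areas: |zone P| = 12, |zone Q| = 6, |zone R| = 15.
|zone P∩zone Q| = 0 (no overlap).
|zone P∩zone R|: x∈[2,5], y∈[6,7] → 3·1 = 3.
|zone Q∩zone R| = 0 (no overlap).
|zone P∩zone Q∩zone R| = 0.
|zone P ∪ zone Q ∪ zone R| = 33 − 3 + 0 = 30.00.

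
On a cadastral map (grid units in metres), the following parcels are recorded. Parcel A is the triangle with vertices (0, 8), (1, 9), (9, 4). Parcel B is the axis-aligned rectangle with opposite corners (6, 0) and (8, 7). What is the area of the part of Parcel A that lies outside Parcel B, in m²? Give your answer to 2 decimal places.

5.78

|Parcel A| = 6.5, |Parcel A∩Parcel B| = 0.7222.
|Parcel A ∖ Parcel B| = |Parcel A| − |Parcel A∩Parcel B| = 6.5 − 0.7222 = 5.78.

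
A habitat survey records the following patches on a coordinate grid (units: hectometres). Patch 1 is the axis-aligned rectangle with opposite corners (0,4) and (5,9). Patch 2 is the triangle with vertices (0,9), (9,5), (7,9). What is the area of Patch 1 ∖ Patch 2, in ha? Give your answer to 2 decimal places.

|Patch 1| = 25, |Patch 1∩Patch 2| = 5.5556.
|Patch 1 ∖ Patch 2| = |Patch 1| − |Patch 1∩Patch 2| = 25 − 5.5556 = 19.44.

19.44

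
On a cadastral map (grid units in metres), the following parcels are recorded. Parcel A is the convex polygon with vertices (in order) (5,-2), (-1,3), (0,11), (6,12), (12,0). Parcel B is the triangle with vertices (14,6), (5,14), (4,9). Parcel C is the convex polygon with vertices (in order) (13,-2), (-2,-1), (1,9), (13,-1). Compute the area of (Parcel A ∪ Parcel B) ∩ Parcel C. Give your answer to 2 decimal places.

The region (Parcel A ∪ Parcel B) ∩ Parcel C is the polygon with vertices (6.513,-1.568), (4.304,-1.42), (-0.84,2.867), (1,9), (11.851,-0.043).
By the shoelace formula its area is 63.39.

63.39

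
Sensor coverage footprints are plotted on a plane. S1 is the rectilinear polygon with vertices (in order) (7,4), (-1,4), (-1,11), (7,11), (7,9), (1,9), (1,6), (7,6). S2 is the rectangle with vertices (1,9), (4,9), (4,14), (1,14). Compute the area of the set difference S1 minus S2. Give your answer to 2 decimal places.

32.00

|S1| = 38, |S1∩S2| = 6.
|S1 ∖ S2| = |S1| − |S1∩S2| = 38 − 6 = 32.00.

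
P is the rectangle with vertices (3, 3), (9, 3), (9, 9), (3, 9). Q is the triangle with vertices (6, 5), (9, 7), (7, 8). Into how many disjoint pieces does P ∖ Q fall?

P ∖ Q is a single connected region.

1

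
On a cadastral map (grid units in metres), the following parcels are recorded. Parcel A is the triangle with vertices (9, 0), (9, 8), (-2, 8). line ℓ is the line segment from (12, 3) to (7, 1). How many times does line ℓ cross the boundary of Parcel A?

The segment meets the boundary at (7.403,1.161), (9,1.8).

2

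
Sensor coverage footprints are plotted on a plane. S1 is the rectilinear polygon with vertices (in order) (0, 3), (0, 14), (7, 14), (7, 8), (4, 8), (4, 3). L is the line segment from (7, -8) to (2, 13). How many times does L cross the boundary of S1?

The segment meets the boundary at (4,4.6).

1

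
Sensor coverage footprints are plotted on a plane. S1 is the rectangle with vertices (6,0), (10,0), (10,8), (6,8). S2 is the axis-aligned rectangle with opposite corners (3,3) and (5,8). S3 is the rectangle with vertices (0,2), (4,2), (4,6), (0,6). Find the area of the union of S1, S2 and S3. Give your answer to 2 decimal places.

By inclusion–exclusion:
Individual areas: |S1| = 32, |S2| = 10, |S3| = 16.
|S1∩S2| = 0 (no overlap).
|S1∩S3| = 0 (no overlap).
|S2∩S3|: x∈[3,4], y∈[3,6] → 1·3 = 3.
|S1∩S2∩S3| = 0.
|S1 ∪ S2 ∪ S3| = 58 − 3 + 0 = 55.00.

55.00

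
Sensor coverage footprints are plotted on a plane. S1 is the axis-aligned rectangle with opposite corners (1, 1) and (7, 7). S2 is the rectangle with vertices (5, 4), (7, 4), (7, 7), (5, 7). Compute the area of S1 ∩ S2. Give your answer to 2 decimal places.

6.00

|S1∩S2|: x∈[5,7], y∈[4,7] → 2·3 = 6.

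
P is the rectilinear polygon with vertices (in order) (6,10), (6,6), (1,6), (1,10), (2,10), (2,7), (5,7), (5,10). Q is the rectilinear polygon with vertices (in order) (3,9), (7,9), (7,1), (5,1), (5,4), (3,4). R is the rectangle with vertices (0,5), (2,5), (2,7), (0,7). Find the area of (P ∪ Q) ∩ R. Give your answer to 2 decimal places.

1.00

The region (P ∪ Q) ∩ R is the polygon with vertices (1,6), (1,7), (2,7), (2,6).
By the shoelace formula its area is 1.00.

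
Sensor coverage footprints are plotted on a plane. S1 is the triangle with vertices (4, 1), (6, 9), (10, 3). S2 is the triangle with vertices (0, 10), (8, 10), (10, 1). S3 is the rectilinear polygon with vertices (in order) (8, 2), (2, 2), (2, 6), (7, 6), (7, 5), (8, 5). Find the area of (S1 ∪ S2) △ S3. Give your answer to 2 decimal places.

43.96

|S1 ∪ S2| = 45.099.
|(S1 ∪ S2) ∩ S3| = 12.0717.
|(S1 ∪ S2) △ S3| = 45.099 + 23 − 24.1434 = 43.96.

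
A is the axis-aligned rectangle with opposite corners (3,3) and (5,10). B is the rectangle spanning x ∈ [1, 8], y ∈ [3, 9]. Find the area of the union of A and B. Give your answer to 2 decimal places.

44.00

By inclusion–exclusion:
Individual areas: |A| = 14, |B| = 42.
|A∩B|: x∈[3,5], y∈[3,9] → 2·6 = 12.
|A ∪ B| = 56 − 12 = 44.00.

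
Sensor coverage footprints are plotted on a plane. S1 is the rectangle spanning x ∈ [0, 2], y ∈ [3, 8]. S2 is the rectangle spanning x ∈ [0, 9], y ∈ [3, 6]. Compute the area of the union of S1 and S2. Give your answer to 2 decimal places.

By inclusion–exclusion:
Individual areas: |S1| = 10, |S2| = 27.
|S1∩S2|: x∈[0,2], y∈[3,6] → 2·3 = 6.
|S1 ∪ S2| = 37 − 6 = 31.00.

31.00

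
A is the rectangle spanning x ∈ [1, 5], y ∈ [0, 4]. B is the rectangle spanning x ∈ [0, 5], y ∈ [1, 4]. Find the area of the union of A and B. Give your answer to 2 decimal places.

By inclusion–exclusion:
Individual areas: |A| = 16, |B| = 15.
|A∩B|: x∈[1,5], y∈[1,4] → 4·3 = 12.
|A ∪ B| = 31 − 12 = 19.00.

19.00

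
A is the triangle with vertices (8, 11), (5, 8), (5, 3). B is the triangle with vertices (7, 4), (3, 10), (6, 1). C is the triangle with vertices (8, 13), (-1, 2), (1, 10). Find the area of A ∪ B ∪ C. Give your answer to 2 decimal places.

By inclusion–exclusion:
Individual areas: |A| = 7.5, |B| = 9, |C| = 25.
|A∩B| = 1.8318.
|A∩C| = 0.
|B∩C| = 0.6316.
|A∩B∩C| = 0.
|A ∪ B ∪ C| = 41.5 − 2.4633 + 0 = 39.04.

39.04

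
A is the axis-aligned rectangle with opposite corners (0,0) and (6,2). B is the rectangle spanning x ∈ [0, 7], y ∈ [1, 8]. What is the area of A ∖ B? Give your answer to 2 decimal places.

6.00

|A∩B|: x∈[0,6], y∈[1,2] → 6·1 = 6.
|A| = 12.
|A ∖ B| = |A| − |A∩B| = 12 − 6 = 6.00.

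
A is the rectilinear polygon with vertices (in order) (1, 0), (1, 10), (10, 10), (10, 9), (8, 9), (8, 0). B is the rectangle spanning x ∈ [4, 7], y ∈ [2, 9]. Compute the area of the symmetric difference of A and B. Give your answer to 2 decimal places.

|A| = 72, |B| = 21, |A∩B| = 21.
|A △ B| = |A| + |B| − 2·|A∩B| = 72 + 21 − 42 = 51.00.

51.00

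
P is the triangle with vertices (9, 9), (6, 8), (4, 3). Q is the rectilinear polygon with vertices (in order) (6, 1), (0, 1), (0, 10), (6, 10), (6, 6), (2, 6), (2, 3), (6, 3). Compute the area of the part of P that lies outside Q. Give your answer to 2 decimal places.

|P| = 6.5, |P∩Q| = 0.8.
|P ∖ Q| = |P| − |P∩Q| = 6.5 − 0.8 = 5.70.

5.70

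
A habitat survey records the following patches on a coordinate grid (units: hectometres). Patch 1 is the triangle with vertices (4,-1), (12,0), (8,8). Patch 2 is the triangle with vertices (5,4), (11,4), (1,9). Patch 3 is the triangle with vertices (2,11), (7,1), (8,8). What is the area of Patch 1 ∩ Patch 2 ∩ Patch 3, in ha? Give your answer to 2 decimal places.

The intersection is the polygon with vertices (6.222,4), (7.091,5.955), (7.667,5.667), (7.429,4).
By the shoelace formula its area is 1.69.

1.69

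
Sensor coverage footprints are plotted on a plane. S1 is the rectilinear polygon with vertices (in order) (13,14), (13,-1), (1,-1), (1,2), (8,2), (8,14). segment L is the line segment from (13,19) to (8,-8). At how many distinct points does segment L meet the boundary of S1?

2

The segment meets the boundary at (12.074,14), (9.296,-1).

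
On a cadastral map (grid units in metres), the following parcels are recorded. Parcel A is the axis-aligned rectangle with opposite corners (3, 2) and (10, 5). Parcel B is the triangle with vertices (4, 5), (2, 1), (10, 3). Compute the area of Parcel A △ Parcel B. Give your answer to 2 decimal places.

|Parcel A| = 21, |Parcel B| = 14, |Parcel A∩Parcel B| = 12.
|Parcel A △ Parcel B| = |Parcel A| + |Parcel B| − 2·|Parcel A∩Parcel B| = 21 + 14 − 24 = 11.00.

11.00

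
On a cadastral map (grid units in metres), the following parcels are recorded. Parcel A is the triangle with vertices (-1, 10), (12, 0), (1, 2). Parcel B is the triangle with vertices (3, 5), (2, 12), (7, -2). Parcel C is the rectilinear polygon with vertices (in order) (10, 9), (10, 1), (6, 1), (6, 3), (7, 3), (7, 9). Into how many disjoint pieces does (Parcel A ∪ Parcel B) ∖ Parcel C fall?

2

(Parcel A ∪ Parcel B) ∖ Parcel C splits into 2 disjoint pieces (area 36.8192, area 2.2885).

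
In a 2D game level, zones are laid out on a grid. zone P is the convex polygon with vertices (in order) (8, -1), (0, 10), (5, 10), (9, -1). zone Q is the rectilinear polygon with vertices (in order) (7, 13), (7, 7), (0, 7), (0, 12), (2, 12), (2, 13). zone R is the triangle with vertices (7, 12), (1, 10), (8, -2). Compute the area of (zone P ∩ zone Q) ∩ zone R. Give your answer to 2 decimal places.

The region (zone P ∩ zone Q) ∩ zone R is the polygon with vertices (5,10), (6.091,7), (2.75,7), (1,10).
By the shoelace formula its area is 11.01.

11.01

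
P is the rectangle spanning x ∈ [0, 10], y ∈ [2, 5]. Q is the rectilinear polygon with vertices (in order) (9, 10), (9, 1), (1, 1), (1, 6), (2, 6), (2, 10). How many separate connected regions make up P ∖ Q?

P ∖ Q splits into 2 disjoint pieces (area 3, area 3).

2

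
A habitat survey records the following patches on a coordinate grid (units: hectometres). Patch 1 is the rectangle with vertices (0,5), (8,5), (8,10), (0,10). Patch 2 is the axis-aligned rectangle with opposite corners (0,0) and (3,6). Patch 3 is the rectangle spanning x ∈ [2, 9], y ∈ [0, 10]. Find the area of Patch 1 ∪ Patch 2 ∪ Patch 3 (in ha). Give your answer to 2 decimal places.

By inclusion–exclusion:
Individual areas: |Patch 1| = 40, |Patch 2| = 18, |Patch 3| = 70.
|Patch 1∩Patch 2|: x∈[0,3], y∈[5,6] → 3·1 = 3.
|Patch 1∩Patch 3|: x∈[2,8], y∈[5,10] → 6·5 = 30.
|Patch 2∩Patch 3|: x∈[2,3], y∈[0,6] → 1·6 = 6.
|Patch 1∩Patch 2∩Patch 3| = 1.
|Patch 1 ∪ Patch 2 ∪ Patch 3| = 128 − 39 + 1 = 90.00.

90.00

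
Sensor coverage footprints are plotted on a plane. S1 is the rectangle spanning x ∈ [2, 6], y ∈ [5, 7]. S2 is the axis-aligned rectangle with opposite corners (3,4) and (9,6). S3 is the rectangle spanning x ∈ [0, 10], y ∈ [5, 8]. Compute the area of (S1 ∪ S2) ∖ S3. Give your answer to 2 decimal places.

6.00

|S1 ∪ S2| = 17.
|(S1 ∪ S2) ∩ S3| = 11.
|(S1 ∪ S2) ∖ S3| = 17 − 11 = 6.00.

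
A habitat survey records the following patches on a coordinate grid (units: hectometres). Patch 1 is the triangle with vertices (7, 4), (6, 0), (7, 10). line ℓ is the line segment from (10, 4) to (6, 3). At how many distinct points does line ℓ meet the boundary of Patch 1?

2

The segment meets the boundary at (6.308,3.077), (6.8,3.2).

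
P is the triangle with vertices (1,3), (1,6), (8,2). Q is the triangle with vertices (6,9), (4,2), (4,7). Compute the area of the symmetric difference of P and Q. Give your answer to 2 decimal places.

|P| = 10.5, |Q| = 5, |P∩Q| = 0.5968.
|P △ Q| = |P| + |Q| − 2·|P∩Q| = 10.5 + 5 − 1.1936 = 14.31.

14.31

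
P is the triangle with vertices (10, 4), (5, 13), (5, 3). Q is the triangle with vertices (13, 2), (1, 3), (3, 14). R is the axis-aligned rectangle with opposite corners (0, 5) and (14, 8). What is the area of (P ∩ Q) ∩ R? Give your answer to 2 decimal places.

The region (P ∩ Q) ∩ R is the polygon with vertices (5,8), (7.778,8), (9.444,5), (5,5).
By the shoelace formula its area is 10.83.

10.83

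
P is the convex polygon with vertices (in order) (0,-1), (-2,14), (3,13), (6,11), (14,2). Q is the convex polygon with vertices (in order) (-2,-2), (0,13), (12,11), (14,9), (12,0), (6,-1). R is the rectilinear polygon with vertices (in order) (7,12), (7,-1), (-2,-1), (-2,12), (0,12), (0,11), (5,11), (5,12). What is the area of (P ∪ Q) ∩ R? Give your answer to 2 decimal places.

|P ∪ Q| = 192.3278.
|(P ∪ Q) ∩ R| = 103.63.

103.63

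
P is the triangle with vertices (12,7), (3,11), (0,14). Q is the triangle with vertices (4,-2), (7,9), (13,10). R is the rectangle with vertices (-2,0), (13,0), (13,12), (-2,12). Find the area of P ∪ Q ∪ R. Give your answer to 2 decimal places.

182.38

By inclusion–exclusion:
Individual areas: |P| = 7.5, |Q| = 31.5, |R| = 180.
|P∩Q| = 1.1597.
|P∩R| = 6.0714.
|Q∩R| = 30.5455.
|P∩Q∩R| = 1.1597.
|P ∪ Q ∪ R| = 219 − 37.7766 + 1.1597 = 182.38.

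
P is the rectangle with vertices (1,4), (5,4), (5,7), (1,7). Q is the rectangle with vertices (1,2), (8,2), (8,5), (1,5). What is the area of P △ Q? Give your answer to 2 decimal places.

|P∩Q|: x∈[1,5], y∈[4,5] → 4·1 = 4.
|P △ Q| = |P| + |Q| − 2·|P∩Q| = 12 + 21 − 8 = 25.00.

25.00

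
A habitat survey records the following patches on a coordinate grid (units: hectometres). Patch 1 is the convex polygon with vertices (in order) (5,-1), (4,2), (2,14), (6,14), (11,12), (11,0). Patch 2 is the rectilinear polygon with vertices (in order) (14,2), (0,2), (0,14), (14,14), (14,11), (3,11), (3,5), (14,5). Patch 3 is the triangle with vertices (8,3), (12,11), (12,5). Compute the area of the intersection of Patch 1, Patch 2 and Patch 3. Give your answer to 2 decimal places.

2.75

The intersection is the polygon with vertices (11,5), (11,4.5), (8,3), (9,5).
By the shoelace formula its area is 2.75.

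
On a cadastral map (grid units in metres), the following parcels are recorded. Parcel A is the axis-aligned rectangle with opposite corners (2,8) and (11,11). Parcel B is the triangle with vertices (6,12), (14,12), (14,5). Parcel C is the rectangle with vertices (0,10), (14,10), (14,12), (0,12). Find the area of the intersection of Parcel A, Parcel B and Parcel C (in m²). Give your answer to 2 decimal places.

3.29

The intersection is the polygon with vertices (11,10), (8.286,10), (7.143,11), (11,11).
By the shoelace formula its area is 3.29.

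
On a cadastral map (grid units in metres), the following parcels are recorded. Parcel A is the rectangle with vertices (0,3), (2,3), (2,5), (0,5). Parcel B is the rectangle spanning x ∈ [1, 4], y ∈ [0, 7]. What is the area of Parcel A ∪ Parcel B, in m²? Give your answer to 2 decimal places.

23.00

By inclusion–exclusion:
Individual areas: |Parcel A| = 4, |Parcel B| = 21.
|Parcel A∩Parcel B|: x∈[1,2], y∈[3,5] → 1·2 = 2.
|Parcel A ∪ Parcel B| = 25 − 2 = 23.00.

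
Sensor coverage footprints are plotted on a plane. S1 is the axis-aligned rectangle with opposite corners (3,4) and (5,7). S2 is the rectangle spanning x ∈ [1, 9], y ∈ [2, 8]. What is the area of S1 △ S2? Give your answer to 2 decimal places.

|S1∩S2|: x∈[3,5], y∈[4,7] → 2·3 = 6.
|S1 △ S2| = |S1| + |S2| − 2·|S1∩S2| = 6 + 48 − 12 = 42.00.

42.00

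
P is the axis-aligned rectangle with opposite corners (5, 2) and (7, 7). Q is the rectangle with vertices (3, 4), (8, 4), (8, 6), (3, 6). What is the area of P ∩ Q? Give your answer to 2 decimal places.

4.00

|P∩Q|: x∈[5,7], y∈[4,6] → 2·2 = 4.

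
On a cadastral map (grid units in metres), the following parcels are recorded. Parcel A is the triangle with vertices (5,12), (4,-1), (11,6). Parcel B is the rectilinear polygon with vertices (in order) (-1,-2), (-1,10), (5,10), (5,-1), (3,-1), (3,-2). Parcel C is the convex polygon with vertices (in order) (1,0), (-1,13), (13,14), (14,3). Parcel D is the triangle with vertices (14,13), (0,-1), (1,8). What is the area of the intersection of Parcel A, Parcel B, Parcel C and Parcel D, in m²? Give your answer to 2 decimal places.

2.43

The intersection is the polygon with vertices (5,4), (4.333,3.333), (4.805,9.463), (5,9.539).
By the shoelace formula its area is 2.43.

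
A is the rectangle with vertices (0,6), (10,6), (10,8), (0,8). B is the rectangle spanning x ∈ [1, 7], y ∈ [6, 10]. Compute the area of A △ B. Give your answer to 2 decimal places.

|A∩B|: x∈[1,7], y∈[6,8] → 6·2 = 12.
|A △ B| = |A| + |B| − 2·|A∩B| = 20 + 24 − 24 = 20.00.

20.00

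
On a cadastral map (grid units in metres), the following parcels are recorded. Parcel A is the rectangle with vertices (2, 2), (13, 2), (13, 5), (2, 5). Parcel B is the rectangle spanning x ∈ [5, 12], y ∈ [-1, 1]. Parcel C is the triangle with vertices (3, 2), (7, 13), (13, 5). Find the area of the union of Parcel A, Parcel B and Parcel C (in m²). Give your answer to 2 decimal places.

By inclusion–exclusion:
Individual areas: |Parcel A| = 33, |Parcel B| = 14, |Parcel C| = 49.
|Parcel A∩Parcel B| = 0 (no overlap).
|Parcel A∩Parcel C| = 13.3636.
|Parcel B∩Parcel C| = 0.
|Parcel A∩Parcel B∩Parcel C| = 0.
|Parcel A ∪ Parcel B ∪ Parcel C| = 96 − 13.3636 + 0 = 82.64.

82.64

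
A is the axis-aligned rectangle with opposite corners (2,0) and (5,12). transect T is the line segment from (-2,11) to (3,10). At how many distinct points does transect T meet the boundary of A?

1

The segment meets the boundary at (2,10.2).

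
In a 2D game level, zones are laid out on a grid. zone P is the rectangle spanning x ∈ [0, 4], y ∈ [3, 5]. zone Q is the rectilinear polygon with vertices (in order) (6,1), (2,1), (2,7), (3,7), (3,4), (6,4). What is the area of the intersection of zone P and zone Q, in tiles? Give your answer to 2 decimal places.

The intersection is the polygon with vertices (4,3), (2,3), (2,5), (3,5), (3,4), (4,4).
By the shoelace formula its area is 3.00.

3.00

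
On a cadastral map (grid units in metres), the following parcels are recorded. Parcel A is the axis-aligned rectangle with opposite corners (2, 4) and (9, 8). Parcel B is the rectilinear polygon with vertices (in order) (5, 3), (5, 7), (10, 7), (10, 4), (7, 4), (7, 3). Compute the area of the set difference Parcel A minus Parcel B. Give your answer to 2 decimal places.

|Parcel A| = 28, |Parcel A∩Parcel B| = 12.
|Parcel A ∖ Parcel B| = |Parcel A| − |Parcel A∩Parcel B| = 28 − 12 = 16.00.

16.00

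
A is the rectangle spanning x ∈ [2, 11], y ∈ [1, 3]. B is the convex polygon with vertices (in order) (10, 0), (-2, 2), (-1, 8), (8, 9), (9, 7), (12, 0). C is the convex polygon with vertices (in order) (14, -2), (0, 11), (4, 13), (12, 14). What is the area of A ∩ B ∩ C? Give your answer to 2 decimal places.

2.52

The intersection is the polygon with vertices (10.769,1), (8.615,3), (10.714,3), (11,2.333), (11,1).
By the shoelace formula its area is 2.52.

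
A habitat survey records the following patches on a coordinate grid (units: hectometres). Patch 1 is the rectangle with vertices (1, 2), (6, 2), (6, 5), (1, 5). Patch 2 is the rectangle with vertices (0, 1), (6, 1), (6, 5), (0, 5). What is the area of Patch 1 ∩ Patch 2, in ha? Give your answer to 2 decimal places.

15.00

|Patch 1∩Patch 2|: x∈[1,6], y∈[2,5] → 5·3 = 15.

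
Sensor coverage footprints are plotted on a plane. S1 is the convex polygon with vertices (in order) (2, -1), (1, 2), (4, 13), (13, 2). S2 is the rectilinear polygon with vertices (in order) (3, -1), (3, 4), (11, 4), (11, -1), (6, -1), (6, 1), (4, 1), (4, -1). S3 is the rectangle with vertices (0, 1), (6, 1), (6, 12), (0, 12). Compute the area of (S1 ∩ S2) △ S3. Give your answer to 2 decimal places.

|S1 ∩ S2| = 26.7273.
|(S1 ∩ S2) ∩ S3| = 9.
|(S1 ∩ S2) △ S3| = 26.7273 + 66 − 18 = 74.73.

74.73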